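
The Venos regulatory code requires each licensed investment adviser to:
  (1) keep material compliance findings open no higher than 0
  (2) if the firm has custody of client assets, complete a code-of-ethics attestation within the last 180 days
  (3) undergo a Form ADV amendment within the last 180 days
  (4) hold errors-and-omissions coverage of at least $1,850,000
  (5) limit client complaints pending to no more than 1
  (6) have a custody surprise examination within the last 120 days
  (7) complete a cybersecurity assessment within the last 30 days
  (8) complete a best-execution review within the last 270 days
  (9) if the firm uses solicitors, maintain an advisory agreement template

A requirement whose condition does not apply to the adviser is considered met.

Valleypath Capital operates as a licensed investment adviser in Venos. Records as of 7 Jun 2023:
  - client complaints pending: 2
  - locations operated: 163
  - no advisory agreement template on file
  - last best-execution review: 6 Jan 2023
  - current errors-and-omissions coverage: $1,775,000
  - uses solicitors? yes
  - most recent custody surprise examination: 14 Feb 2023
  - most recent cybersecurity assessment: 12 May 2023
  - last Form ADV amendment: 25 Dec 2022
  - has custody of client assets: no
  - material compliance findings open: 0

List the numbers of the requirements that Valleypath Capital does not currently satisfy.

1. material compliance findings open 0 ≤ 0 → met
2. condition 'has custody of client assets' does not hold → requirement n/a → met
3. Form ADV amendment 164 days ago vs limit 180 → met
4. errors-and-omissions coverage $1,775,000 < $1,850,000 → not met
5. client complaints pending 2 > 1 → not met
6. custody surprise examination 113 days ago vs limit 120 → met
7. cybersecurity assessment 26 days ago vs limit 30 → met
8. best-execution review 152 days ago vs limit 270 → met
9. condition 'uses solicitors' holds; advisory agreement template absent → not met
Not met: 4, 5, 9

4, 5, 9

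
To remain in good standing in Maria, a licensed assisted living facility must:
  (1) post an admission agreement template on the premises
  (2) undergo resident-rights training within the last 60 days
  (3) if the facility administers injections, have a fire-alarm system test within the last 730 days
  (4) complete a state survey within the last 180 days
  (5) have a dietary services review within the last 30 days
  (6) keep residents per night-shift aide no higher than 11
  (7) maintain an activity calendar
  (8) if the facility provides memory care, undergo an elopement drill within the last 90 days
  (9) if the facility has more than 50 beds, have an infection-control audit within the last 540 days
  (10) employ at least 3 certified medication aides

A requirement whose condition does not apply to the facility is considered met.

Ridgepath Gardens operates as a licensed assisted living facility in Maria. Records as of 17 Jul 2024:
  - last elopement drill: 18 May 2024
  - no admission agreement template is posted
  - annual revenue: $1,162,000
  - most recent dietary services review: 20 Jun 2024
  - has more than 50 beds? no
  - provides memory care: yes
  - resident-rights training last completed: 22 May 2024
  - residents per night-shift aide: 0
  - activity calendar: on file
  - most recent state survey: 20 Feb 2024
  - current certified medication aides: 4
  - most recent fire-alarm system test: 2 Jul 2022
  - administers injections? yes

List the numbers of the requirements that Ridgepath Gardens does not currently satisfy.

1, 3

1. admission agreement template absent → not met
2. resident-rights training 56 days ago vs limit 60 → met
3. condition 'administers injections' holds; fire-alarm system test 746 days ago vs limit 730 → not met
4. state survey 148 days ago vs limit 180 → met
5. dietary services review 27 days ago vs limit 30 → met
6. residents per night-shift aide 0 ≤ 11 → met
7. activity calendar present → met
8. condition 'provides memory care' holds; elopement drill 60 days ago vs limit 90 → met
9. condition 'has more than 50 beds' does not hold → requirement n/a → met
10. certified medication aides 4 ≥ 3 → met
Not met: 1, 3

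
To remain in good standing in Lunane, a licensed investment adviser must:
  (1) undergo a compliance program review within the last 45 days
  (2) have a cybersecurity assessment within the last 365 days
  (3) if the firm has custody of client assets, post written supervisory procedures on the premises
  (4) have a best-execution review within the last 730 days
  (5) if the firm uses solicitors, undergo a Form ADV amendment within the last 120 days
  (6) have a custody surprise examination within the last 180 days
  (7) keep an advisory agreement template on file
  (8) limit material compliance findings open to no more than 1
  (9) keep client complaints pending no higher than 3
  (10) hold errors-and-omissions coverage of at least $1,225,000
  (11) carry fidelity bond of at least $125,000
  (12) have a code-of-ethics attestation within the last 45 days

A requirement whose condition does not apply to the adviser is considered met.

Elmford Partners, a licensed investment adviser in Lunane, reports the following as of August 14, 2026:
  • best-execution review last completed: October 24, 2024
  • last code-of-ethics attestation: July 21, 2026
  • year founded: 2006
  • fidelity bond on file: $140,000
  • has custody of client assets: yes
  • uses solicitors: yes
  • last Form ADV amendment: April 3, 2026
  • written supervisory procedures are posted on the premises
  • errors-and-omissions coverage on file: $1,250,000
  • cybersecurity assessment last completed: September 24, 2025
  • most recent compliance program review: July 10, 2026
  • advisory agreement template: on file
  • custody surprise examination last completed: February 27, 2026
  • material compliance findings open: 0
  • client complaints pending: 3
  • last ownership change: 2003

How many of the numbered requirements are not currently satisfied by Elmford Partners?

1. compliance program review 35 days ago vs limit 45 → met
2. cybersecurity assessment 324 days ago vs limit 365 → met
3. condition 'has custody of client assets' holds; written supervisory procedures present → met
4. best-execution review 659 days ago vs limit 730 → met
5. condition 'uses solicitors' holds; Form ADV amendment 133 days ago vs limit 120 → not met
6. custody surprise examination 168 days ago vs limit 180 → met
7. advisory agreement template present → met
8. material compliance findings open 0 ≤ 1 → met
9. client complaints pending 3 ≤ 3 → met
10. errors-and-omissions coverage $1,250,000 ≥ $1,225,000 → met
11. fidelity bond $140,000 ≥ $125,000 → met
12. code-of-ethics attestation 24 days ago vs limit 45 → met
Not met: 1 of 12

1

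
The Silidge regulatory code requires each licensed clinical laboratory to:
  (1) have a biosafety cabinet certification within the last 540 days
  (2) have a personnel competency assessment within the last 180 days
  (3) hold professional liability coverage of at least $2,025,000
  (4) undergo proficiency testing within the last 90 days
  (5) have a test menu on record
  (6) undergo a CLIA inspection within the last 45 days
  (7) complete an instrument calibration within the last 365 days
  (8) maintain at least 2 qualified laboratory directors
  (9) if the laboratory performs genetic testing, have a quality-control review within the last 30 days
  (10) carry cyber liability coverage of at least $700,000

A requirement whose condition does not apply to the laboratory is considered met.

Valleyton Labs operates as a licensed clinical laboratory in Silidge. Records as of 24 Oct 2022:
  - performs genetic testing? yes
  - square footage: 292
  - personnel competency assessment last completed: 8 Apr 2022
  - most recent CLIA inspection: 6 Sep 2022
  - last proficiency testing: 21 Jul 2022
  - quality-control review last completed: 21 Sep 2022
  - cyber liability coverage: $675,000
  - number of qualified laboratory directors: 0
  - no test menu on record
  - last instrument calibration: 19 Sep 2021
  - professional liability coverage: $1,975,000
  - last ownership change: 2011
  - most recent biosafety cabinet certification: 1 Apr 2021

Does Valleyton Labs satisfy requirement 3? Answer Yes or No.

No

3. professional liability coverage $1,975,000 < $2,025,000 → not met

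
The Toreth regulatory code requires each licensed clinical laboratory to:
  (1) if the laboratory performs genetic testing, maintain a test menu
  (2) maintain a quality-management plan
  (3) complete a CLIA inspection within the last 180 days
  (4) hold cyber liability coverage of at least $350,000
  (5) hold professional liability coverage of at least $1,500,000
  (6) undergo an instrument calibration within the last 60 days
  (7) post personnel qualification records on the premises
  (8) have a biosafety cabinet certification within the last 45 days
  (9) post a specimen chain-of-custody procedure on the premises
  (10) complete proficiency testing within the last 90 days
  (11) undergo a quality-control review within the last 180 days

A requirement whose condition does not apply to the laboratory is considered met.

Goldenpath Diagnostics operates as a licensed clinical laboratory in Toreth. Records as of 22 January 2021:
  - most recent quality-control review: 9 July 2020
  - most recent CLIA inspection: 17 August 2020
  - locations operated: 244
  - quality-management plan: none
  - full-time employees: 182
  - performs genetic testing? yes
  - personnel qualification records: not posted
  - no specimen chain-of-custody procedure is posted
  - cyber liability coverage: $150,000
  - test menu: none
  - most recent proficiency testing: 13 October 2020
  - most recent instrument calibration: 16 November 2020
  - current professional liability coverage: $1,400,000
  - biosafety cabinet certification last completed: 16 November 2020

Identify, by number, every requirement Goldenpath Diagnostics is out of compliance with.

1. condition 'performs genetic testing' holds; test menu absent → not met
2. quality-management plan absent → not met
3. CLIA inspection 158 days ago vs limit 180 → met
4. cyber liability coverage $150,000 < $350,000 → not met
5. professional liability coverage $1,400,000 < $1,500,000 → not met
6. instrument calibration 67 days ago vs limit 60 → not met
7. personnel qualification records absent → not met
8. biosafety cabinet certification 67 days ago vs limit 45 → not met
9. specimen chain-of-custody procedure absent → not met
10. proficiency testing 101 days ago vs limit 90 → not met
11. quality-control review 197 days ago vs limit 180 → not met
Not met: 1, 2, 4, 5, 6, 7, 8, 9, 10, 11

1, 2, 4, 5, 6, 7, 8, 9, 10, 11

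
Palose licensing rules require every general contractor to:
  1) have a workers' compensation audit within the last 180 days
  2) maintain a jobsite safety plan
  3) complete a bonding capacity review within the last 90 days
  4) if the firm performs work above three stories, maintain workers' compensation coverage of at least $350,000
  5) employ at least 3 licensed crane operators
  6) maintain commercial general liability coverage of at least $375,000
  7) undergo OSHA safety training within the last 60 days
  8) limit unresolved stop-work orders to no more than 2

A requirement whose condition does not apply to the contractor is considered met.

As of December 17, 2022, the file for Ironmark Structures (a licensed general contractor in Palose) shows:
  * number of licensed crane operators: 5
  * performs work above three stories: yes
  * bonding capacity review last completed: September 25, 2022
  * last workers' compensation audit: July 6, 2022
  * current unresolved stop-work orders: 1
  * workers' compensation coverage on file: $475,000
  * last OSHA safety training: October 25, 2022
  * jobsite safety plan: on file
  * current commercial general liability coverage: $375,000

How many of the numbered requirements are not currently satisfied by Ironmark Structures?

1. workers' compensation audit 164 days ago vs limit 180 → met
2. jobsite safety plan present → met
3. bonding capacity review 83 days ago vs limit 90 → met
4. condition 'performs work above three stories' holds; workers' compensation coverage $475,000 ≥ $350,000 → met
5. licensed crane operators 5 ≥ 3 → met
6. commercial general liability coverage $375,000 ≥ $375,000 → met
7. OSHA safety training 53 days ago vs limit 60 → met
8. unresolved stop-work orders 1 ≤ 2 → met
Not met: 0 of 8

0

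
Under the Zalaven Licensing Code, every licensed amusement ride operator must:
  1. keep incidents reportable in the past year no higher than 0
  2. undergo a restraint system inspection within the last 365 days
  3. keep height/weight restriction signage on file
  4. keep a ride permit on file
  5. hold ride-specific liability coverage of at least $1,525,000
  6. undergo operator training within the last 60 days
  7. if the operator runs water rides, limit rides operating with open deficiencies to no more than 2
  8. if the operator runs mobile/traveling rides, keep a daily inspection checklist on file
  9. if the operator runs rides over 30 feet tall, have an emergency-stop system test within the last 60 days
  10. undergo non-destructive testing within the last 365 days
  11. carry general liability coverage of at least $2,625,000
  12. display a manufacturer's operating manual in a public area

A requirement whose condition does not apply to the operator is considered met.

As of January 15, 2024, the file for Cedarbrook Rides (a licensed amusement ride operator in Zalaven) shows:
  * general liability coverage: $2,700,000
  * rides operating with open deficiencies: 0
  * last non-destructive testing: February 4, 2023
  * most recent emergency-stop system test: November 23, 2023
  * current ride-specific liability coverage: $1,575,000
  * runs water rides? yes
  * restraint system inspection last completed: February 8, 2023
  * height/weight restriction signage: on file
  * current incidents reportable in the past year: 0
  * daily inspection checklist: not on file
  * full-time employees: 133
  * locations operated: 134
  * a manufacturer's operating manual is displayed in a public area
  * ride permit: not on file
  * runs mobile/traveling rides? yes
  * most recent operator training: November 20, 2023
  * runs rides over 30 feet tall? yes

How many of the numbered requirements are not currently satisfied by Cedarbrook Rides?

2

1. incidents reportable in the past year 0 ≤ 0 → met
2. restraint system inspection 341 days ago vs limit 365 → met
3. height/weight restriction signage present → met
4. ride permit absent → not met
5. ride-specific liability coverage $1,575,000 ≥ $1,525,000 → met
6. operator training 56 days ago vs limit 60 → met
7. condition 'runs water rides' holds; rides operating with open deficiencies 0 ≤ 2 → met
8. condition 'runs mobile/traveling rides' holds; daily inspection checklist absent → not met
9. condition 'runs rides over 30 feet tall' holds; emergency-stop system test 53 days ago vs limit 60 → met
10. non-destructive testing 345 days ago vs limit 365 → met
11. general liability coverage $2,700,000 ≥ $2,625,000 → met
12. manufacturer's operating manual present → met
Not met: 2 of 12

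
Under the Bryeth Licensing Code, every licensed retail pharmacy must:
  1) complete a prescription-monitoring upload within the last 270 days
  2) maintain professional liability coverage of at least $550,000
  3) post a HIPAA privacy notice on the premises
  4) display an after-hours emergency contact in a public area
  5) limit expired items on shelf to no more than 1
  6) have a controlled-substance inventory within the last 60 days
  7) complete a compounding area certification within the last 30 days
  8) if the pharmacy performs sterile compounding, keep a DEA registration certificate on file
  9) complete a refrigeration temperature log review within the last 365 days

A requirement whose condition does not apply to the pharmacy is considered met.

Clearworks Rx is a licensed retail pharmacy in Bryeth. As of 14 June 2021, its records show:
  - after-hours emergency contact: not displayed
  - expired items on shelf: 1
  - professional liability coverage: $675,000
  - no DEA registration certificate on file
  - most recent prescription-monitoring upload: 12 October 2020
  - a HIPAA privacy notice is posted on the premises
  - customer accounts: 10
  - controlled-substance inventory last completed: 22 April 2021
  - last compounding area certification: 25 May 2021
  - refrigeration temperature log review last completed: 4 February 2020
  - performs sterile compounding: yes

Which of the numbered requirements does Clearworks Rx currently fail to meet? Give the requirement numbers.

4, 8, 9

1. prescription-monitoring upload 245 days ago vs limit 270 → met
2. professional liability coverage $675,000 ≥ $550,000 → met
3. HIPAA privacy notice present → met
4. after-hours emergency contact absent → not met
5. expired items on shelf 1 ≤ 1 → met
6. controlled-substance inventory 53 days ago vs limit 60 → met
7. compounding area certification 20 days ago vs limit 30 → met
8. condition 'performs sterile compounding' holds; DEA registration certificate absent → not met
9. refrigeration temperature log review 496 days ago vs limit 365 → not met
Not met: 4, 8, 9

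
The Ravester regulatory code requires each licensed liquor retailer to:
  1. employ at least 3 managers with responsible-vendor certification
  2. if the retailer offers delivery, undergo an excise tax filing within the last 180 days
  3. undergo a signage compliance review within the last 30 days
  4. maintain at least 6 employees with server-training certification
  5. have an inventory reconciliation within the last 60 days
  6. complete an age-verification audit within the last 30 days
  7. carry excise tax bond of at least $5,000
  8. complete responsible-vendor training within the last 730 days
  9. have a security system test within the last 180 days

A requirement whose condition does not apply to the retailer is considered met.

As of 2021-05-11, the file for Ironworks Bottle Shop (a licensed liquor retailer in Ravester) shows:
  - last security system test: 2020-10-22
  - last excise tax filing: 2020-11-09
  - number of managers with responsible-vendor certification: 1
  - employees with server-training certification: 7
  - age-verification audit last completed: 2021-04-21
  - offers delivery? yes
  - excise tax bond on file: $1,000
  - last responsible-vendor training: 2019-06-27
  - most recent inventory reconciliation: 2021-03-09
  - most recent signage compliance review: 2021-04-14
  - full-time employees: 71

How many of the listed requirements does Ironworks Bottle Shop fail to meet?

5

1. managers with responsible-vendor certification 1 < 3 → not met
2. condition 'offers delivery' holds; excise tax filing 183 days ago vs limit 180 → not met
3. signage compliance review 27 days ago vs limit 30 → met
4. employees with server-training certification 7 ≥ 6 → met
5. inventory reconciliation 63 days ago vs limit 60 → not met
6. age-verification audit 20 days ago vs limit 30 → met
7. excise tax bond $1,000 < $5,000 → not met
8. responsible-vendor training 684 days ago vs limit 730 → met
9. security system test 201 days ago vs limit 180 → not met
Not met: 5 of 9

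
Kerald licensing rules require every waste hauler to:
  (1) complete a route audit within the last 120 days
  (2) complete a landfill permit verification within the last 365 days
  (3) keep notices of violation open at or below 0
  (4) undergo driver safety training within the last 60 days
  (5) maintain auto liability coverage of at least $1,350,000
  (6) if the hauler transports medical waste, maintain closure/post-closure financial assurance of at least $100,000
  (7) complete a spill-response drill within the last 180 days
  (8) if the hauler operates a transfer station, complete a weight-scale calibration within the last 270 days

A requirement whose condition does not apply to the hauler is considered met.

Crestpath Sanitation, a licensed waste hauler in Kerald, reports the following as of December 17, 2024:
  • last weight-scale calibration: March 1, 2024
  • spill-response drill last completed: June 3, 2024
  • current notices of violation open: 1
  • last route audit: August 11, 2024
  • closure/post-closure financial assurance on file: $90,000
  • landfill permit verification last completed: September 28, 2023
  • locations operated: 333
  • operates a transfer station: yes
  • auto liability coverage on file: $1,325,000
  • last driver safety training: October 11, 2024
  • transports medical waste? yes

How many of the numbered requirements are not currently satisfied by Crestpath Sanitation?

1. route audit 128 days ago vs limit 120 → not met
2. landfill permit verification 446 days ago vs limit 365 → not met
3. notices of violation open 1 > 0 → not met
4. driver safety training 67 days ago vs limit 60 → not met
5. auto liability coverage $1,325,000 < $1,350,000 → not met
6. condition 'transports medical waste' holds; closure/post-closure financial assurance $90,000 < $100,000 → not met
7. spill-response drill 197 days ago vs limit 180 → not met
8. condition 'operates a transfer station' holds; weight-scale calibration 291 days ago vs limit 270 → not met
Not met: 8 of 8

8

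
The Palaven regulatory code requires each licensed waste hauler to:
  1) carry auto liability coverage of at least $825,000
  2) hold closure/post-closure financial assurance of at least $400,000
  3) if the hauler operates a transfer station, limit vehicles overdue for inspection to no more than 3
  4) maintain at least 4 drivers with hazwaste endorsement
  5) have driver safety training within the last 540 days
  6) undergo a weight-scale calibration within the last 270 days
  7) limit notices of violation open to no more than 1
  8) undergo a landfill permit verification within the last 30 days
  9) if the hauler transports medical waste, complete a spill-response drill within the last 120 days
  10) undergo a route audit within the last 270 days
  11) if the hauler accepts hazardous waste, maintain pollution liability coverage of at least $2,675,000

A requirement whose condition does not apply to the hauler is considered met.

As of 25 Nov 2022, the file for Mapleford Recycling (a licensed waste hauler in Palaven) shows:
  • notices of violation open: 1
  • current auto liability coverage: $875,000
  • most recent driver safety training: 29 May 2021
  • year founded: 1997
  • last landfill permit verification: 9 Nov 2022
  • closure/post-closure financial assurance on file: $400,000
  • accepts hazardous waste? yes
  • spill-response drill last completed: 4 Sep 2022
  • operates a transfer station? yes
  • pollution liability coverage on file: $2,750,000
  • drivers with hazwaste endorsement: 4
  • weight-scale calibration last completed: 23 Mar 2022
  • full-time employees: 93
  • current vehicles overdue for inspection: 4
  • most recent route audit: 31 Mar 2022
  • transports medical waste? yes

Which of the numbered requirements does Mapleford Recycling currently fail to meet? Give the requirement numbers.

1. auto liability coverage $875,000 ≥ $825,000 → met
2. closure/post-closure financial assurance $400,000 ≥ $400,000 → met
3. condition 'operates a transfer station' holds; vehicles overdue for inspection 4 > 3 → not met
4. drivers with hazwaste endorsement 4 ≥ 4 → met
5. driver safety training 545 days ago vs limit 540 → not met
6. weight-scale calibration 247 days ago vs limit 270 → met
7. notices of violation open 1 ≤ 1 → met
8. landfill permit verification 16 days ago vs limit 30 → met
9. condition 'transports medical waste' holds; spill-response drill 82 days ago vs limit 120 → met
10. route audit 239 days ago vs limit 270 → met
11. condition 'accepts hazardous waste' holds; pollution liability coverage $2,750,000 ≥ $2,675,000 → met
Not met: 3, 5

3, 5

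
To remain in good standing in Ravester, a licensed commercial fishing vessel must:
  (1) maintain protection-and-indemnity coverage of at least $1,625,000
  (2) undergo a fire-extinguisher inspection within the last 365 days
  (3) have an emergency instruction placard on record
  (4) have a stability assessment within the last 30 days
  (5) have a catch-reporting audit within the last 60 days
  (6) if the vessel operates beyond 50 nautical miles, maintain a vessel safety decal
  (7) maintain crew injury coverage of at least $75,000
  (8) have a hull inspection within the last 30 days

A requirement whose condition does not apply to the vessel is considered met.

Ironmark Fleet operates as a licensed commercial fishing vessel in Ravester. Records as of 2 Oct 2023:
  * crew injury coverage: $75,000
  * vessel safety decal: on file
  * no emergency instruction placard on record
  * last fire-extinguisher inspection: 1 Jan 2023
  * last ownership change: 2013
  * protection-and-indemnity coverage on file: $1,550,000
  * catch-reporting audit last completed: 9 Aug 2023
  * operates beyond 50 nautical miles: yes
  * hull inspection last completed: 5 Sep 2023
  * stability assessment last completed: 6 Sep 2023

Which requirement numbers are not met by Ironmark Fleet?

1. protection-and-indemnity coverage $1,550,000 < $1,625,000 → not met
2. fire-extinguisher inspection 274 days ago vs limit 365 → met
3. emergency instruction placard absent → not met
4. stability assessment 26 days ago vs limit 30 → met
5. catch-reporting audit 54 days ago vs limit 60 → met
6. condition 'operates beyond 50 nautical miles' holds; vessel safety decal present → met
7. crew injury coverage $75,000 ≥ $75,000 → met
8. hull inspection 27 days ago vs limit 30 → met
Not met: 1, 3

1, 3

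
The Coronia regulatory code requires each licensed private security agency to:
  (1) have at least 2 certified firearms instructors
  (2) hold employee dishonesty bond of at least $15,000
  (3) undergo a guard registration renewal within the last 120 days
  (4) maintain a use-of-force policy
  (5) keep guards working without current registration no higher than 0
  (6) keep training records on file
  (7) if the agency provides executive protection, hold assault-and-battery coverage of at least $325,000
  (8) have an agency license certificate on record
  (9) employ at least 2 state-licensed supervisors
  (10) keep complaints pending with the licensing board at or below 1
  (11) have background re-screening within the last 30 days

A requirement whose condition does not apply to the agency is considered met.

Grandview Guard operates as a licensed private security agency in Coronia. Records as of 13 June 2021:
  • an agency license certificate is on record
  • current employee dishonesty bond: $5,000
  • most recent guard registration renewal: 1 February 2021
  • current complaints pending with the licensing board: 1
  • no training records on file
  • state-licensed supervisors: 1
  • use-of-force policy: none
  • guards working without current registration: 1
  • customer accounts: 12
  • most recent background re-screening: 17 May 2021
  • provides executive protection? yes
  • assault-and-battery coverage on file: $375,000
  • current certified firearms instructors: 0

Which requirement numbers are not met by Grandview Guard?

1, 2, 3, 4, 5, 6, 9

1. certified firearms instructors 0 < 2 → not met
2. employee dishonesty bond $5,000 < $15,000 → not met
3. guard registration renewal 132 days ago vs limit 120 → not met
4. use-of-force policy absent → not met
5. guards working without current registration 1 > 0 → not met
6. training records absent → not met
7. condition 'provides executive protection' holds; assault-and-battery coverage $375,000 ≥ $325,000 → met
8. agency license certificate present → met
9. state-licensed supervisors 1 < 2 → not met
10. complaints pending with the licensing board 1 ≤ 1 → met
11. background re-screening 27 days ago vs limit 30 → met
Not met: 1, 2, 3, 4, 5, 6, 9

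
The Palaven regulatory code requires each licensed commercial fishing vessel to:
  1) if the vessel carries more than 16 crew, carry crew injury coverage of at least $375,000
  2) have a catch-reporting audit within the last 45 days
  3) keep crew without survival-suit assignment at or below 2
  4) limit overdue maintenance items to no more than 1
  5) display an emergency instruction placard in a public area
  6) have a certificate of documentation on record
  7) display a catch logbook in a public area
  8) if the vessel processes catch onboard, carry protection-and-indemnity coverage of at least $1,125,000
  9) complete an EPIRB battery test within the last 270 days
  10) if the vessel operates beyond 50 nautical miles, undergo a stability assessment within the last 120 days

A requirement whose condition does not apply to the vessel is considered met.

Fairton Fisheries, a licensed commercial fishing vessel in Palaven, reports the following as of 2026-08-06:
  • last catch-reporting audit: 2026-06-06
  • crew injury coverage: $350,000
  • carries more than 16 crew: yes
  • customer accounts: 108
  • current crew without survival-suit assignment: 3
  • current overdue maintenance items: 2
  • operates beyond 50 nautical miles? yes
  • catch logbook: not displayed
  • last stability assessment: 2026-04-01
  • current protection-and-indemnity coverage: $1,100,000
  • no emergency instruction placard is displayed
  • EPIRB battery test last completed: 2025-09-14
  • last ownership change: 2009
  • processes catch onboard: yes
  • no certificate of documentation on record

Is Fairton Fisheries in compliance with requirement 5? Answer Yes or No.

No

5. emergency instruction placard absent → not met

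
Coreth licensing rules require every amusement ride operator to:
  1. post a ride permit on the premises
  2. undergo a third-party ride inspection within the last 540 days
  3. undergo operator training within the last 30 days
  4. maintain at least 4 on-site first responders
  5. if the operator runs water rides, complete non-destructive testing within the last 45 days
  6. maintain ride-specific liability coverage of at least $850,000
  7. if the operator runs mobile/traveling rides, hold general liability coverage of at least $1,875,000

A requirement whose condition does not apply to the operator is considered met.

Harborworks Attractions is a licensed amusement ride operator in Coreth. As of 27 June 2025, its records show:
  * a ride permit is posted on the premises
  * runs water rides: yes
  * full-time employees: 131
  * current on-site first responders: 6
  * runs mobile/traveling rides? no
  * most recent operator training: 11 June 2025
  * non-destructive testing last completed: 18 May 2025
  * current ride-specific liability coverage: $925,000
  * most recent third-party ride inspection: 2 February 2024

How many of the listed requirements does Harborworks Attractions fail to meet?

0

1. ride permit present → met
2. third-party ride inspection 511 days ago vs limit 540 → met
3. operator training 16 days ago vs limit 30 → met
4. on-site first responders 6 ≥ 4 → met
5. condition 'runs water rides' holds; non-destructive testing 40 days ago vs limit 45 → met
6. ride-specific liability coverage $925,000 ≥ $850,000 → met
7. condition 'runs mobile/traveling rides' does not hold → requirement n/a → met
Not met: 0 of 7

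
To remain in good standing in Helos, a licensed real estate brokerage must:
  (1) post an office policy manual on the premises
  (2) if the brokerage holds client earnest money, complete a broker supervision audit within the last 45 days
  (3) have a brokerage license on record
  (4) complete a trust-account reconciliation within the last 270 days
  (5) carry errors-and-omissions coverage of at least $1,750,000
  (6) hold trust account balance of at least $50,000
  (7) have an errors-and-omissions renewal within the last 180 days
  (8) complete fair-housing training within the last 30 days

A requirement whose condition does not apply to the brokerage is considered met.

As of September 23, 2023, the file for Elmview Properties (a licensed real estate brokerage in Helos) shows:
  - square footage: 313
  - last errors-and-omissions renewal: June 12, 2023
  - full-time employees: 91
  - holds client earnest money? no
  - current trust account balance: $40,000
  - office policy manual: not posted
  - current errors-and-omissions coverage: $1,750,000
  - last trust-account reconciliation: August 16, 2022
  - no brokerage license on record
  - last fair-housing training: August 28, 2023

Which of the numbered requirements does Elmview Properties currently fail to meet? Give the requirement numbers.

1, 3, 4, 6

1. office policy manual absent → not met
2. condition 'holds client earnest money' does not hold → requirement n/a → met
3. brokerage license absent → not met
4. trust-account reconciliation 403 days ago vs limit 270 → not met
5. errors-and-omissions coverage $1,750,000 ≥ $1,750,000 → met
6. trust account balance $40,000 < $50,000 → not met
7. errors-and-omissions renewal 103 days ago vs limit 180 → met
8. fair-housing training 26 days ago vs limit 30 → met
Not met: 1, 3, 4, 6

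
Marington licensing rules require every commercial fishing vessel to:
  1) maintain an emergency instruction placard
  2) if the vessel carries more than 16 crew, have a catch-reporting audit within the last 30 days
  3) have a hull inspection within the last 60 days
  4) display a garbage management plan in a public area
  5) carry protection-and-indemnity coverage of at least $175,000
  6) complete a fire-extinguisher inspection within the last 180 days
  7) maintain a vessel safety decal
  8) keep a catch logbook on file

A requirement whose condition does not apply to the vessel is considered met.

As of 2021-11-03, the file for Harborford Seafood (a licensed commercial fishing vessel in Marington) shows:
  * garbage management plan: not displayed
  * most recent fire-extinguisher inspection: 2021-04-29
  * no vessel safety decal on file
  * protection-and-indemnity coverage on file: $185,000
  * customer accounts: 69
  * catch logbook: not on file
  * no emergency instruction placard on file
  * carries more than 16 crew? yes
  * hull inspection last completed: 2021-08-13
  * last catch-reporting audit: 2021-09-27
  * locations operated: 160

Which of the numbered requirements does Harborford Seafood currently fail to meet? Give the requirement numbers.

1. emergency instruction placard absent → not met
2. condition 'carries more than 16 crew' holds; catch-reporting audit 37 days ago vs limit 30 → not met
3. hull inspection 82 days ago vs limit 60 → not met
4. garbage management plan absent → not met
5. protection-and-indemnity coverage $185,000 ≥ $175,000 → met
6. fire-extinguisher inspection 188 days ago vs limit 180 → not met
7. vessel safety decal absent → not met
8. catch logbook absent → not met
Not met: 1, 2, 3, 4, 6, 7, 8

1, 2, 3, 4, 6, 7, 8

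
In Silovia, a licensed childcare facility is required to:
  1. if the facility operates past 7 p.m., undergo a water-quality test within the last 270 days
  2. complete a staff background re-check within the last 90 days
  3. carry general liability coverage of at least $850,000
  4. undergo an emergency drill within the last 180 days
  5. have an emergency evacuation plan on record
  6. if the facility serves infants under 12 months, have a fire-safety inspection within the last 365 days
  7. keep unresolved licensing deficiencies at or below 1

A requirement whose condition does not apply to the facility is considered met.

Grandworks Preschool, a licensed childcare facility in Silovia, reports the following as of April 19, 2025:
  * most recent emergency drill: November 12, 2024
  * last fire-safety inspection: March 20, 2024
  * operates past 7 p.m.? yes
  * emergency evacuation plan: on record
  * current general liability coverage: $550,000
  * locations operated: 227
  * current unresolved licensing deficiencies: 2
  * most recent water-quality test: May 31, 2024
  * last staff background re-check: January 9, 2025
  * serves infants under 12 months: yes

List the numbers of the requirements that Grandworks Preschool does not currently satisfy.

1, 2, 3, 6, 7

1. condition 'operates past 7 p.m.' holds; water-quality test 323 days ago vs limit 270 → not met
2. staff background re-check 100 days ago vs limit 90 → not met
3. general liability coverage $550,000 < $850,000 → not met
4. emergency drill 158 days ago vs limit 180 → met
5. emergency evacuation plan present → met
6. condition 'serves infants under 12 months' holds; fire-safety inspection 395 days ago vs limit 365 → not met
7. unresolved licensing deficiencies 2 > 1 → not met
Not met: 1, 2, 3, 6, 7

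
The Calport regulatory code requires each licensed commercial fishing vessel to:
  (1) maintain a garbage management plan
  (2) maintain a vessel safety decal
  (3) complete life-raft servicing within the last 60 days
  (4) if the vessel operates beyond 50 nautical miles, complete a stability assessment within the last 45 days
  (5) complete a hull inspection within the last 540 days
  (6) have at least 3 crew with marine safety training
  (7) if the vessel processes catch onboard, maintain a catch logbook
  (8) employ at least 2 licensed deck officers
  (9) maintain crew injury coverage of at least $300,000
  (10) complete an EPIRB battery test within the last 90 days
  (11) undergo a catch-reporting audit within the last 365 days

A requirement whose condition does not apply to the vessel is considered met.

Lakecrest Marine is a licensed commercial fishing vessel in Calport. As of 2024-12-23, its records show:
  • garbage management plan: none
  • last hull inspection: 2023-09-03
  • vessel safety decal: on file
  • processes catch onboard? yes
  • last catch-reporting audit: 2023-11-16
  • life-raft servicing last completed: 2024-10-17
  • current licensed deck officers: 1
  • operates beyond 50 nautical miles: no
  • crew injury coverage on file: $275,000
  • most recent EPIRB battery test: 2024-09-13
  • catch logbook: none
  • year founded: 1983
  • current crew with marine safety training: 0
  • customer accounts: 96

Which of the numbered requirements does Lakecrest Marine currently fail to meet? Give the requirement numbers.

1, 3, 6, 7, 8, 9, 10, 11

1. garbage management plan absent → not met
2. vessel safety decal present → met
3. life-raft servicing 67 days ago vs limit 60 → not met
4. condition 'operates beyond 50 nautical miles' does not hold → requirement n/a → met
5. hull inspection 477 days ago vs limit 540 → met
6. crew with marine safety training 0 < 3 → not met
7. condition 'processes catch onboard' holds; catch logbook absent → not met
8. licensed deck officers 1 < 2 → not met
9. crew injury coverage $275,000 < $300,000 → not met
10. EPIRB battery test 101 days ago vs limit 90 → not met
11. catch-reporting audit 403 days ago vs limit 365 → not met
Not met: 1, 3, 6, 7, 8, 9, 10, 11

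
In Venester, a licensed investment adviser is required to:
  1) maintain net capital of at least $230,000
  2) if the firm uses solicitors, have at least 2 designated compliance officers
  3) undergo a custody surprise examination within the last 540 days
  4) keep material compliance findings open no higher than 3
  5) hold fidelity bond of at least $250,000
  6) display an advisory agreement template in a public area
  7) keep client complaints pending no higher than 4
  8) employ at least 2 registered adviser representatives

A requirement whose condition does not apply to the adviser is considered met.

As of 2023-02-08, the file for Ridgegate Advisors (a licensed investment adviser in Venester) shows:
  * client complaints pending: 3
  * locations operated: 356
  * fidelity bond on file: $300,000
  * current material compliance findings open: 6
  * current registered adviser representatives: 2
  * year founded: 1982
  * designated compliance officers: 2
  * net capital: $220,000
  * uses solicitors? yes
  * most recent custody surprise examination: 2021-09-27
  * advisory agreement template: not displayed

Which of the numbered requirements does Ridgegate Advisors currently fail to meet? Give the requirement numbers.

1. net capital $220,000 < $230,000 → not met
2. condition 'uses solicitors' holds; designated compliance officers 2 ≥ 2 → met
3. custody surprise examination 499 days ago vs limit 540 → met
4. material compliance findings open 6 > 3 → not met
5. fidelity bond $300,000 ≥ $250,000 → met
6. advisory agreement template absent → not met
7. client complaints pending 3 ≤ 4 → met
8. registered adviser representatives 2 ≥ 2 → met
Not met: 1, 4, 6

1, 4, 6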